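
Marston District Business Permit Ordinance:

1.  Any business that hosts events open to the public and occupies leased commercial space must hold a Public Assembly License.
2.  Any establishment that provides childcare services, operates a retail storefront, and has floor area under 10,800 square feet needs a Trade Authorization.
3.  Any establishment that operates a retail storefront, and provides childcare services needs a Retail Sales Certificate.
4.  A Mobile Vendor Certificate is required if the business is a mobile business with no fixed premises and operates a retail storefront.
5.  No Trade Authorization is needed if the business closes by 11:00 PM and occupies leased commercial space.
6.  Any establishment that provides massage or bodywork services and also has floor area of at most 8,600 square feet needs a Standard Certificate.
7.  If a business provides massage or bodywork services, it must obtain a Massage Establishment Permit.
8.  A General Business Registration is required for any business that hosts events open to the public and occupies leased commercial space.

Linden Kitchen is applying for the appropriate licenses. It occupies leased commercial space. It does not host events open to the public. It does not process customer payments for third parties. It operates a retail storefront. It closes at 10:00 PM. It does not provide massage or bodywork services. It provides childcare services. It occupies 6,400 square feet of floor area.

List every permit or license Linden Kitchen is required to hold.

Retail Sales Certificate

1. does not host events open to the public; occupies leased commercial space → Public Assembly License not required.
2. provides childcare services; operates a retail storefront; floor area 6,400 square feet < 10,800 square feet → Trade Authorization required.
3. operates a retail storefront; provides childcare services → Retail Sales Certificate required.
4. occupies leased commercial space (not: is a mobile business with no fixed premises); operates a retail storefront → Mobile Vendor Certificate not required.
5. closes 10:00 PM, at/before 11:00 PM; occupies leased commercial space → exempt from Trade Authorization.
6. does not provide massage or bodywork services; floor area 6,400 square feet ≤ 8,600 square feet → Standard Certificate not required.
7. does not provide massage or bodywork services → Massage Establishment Permit not required.
8. does not host events open to the public; occupies leased commercial space → General Business Registration not required.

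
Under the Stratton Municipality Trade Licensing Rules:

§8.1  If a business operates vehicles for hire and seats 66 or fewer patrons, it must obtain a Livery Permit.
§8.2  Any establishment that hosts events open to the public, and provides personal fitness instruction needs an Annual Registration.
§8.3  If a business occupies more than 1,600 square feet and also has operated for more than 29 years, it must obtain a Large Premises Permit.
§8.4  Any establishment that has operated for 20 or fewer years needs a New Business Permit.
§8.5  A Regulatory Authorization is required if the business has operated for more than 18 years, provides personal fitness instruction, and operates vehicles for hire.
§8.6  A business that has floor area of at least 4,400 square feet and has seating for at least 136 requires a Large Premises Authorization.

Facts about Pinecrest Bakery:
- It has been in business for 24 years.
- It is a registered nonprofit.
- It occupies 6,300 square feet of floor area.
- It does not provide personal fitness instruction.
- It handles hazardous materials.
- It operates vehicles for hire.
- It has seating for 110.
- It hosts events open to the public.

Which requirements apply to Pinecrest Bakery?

§8.1 operates vehicles for hire; seating 110 > 66 → Livery Permit not required.
§8.2 hosts events open to the public; does not provide personal fitness instruction → Annual Registration not required.
§8.3 floor area 6,300 square feet > 1,600 square feet; years in business 24 ≤ 29 → Large Premises Permit not required.
§8.4 years in business 24 > 20 → New Business Permit not required.
§8.5 years in business 24 > 18; does not provide personal fitness instruction; operates vehicles for hire → Regulatory Authorization not required.
§8.6 floor area 6,300 square feet ≥ 4,400 square feet; seating 110 < 136 → Large Premises Authorization not required.

None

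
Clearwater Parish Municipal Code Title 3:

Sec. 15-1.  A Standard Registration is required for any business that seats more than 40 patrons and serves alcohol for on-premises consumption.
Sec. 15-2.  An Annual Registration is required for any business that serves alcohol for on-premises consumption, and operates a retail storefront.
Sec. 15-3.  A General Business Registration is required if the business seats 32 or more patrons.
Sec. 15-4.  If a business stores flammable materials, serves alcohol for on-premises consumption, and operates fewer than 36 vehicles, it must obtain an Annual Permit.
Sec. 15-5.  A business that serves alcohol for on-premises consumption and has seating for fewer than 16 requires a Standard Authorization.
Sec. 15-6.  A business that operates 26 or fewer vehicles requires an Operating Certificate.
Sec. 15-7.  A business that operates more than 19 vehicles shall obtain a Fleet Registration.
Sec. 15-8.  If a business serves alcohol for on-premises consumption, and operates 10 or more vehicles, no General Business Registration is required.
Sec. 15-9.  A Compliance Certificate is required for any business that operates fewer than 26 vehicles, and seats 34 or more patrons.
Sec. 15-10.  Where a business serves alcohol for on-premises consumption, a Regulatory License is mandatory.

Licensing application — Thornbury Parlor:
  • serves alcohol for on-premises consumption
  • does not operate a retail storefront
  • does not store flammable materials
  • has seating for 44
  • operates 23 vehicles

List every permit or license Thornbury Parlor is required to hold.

Sec. 15-1. seating 44 > 40; serves alcohol for on-premises consumption → Standard Registration required.
Sec. 15-2. serves alcohol for on-premises consumption; does not operate a retail storefront → Annual Registration not required.
Sec. 15-3. seating 44 ≥ 32 → General Business Registration required.
Sec. 15-4. does not store flammable materials; serves alcohol for on-premises consumption; vehicles 23 < 36 → Annual Permit not required.
Sec. 15-5. serves alcohol for on-premises consumption; seating 44 ≥ 16 → Standard Authorization not required.
Sec. 15-6. vehicles 23 ≤ 26 → Operating Certificate required.
Sec. 15-7. vehicles 23 > 19 → Fleet Registration required.
Sec. 15-8. serves alcohol for on-premises consumption; vehicles 23 ≥ 10 → exempt from General Business Registration.
Sec. 15-9. vehicles 23 < 26; seating 44 ≥ 34 → Compliance Certificate required.
Sec. 15-10. serves alcohol for on-premises consumption → Regulatory License required.

Compliance Certificate, Fleet Registration, Operating Certificate, Regulatory License, Standard Registration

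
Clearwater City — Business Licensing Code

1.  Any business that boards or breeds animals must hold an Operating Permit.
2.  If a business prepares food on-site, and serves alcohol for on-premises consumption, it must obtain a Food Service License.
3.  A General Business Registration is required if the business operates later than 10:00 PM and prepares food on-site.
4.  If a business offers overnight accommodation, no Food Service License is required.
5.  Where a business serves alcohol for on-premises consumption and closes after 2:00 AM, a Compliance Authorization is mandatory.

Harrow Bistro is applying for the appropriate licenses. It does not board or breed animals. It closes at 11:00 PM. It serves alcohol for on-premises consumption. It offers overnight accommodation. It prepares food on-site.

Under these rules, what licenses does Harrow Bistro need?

1. does not board or breed animals → Operating Permit not required.
2. prepares food on-site; serves alcohol for on-premises consumption → Food Service License required.
3. closes 11:00 PM, after 10:00 PM; prepares food on-site → General Business Registration required.
4. offers overnight accommodation → exempt from Food Service License.
5. serves alcohol for on-premises consumption; closes 11:00 PM, at/before 2:00 AM → Compliance Authorization not required.

General Business Registration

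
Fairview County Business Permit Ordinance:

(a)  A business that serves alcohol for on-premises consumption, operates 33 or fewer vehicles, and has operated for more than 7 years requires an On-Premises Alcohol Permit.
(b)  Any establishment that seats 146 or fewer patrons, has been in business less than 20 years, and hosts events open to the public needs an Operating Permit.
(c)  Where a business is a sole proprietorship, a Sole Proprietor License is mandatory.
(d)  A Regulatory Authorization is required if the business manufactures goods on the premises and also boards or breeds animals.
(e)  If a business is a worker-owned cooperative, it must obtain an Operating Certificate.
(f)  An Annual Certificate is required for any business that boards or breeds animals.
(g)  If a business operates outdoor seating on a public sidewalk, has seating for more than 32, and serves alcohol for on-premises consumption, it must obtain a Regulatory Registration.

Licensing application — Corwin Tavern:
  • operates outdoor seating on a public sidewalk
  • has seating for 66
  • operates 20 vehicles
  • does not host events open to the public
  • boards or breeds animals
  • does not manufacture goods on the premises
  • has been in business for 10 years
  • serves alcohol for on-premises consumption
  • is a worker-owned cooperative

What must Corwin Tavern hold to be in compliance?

Annual Certificate, On-Premises Alcohol Permit, Operating Certificate, Regulatory Registration

(a) serves alcohol for on-premises consumption; vehicles 20 ≤ 33; years in business 10 > 7 → On-Premises Alcohol Permit required.
(b) seating 66 ≤ 146; years in business 10 < 20; does not host events open to the public → Operating Permit not required.
(c) is a worker-owned cooperative (not: is a sole proprietorship) → Sole Proprietor License not required.
(d) does not manufacture goods on the premises; boards or breeds animals → Regulatory Authorization not required.
(e) is a worker-owned cooperative → Operating Certificate required.
(f) boards or breeds animals → Annual Certificate required.
(g) operates outdoor seating on a public sidewalk; seating 66 > 32; serves alcohol for on-premises consumption → Regulatory Registration required.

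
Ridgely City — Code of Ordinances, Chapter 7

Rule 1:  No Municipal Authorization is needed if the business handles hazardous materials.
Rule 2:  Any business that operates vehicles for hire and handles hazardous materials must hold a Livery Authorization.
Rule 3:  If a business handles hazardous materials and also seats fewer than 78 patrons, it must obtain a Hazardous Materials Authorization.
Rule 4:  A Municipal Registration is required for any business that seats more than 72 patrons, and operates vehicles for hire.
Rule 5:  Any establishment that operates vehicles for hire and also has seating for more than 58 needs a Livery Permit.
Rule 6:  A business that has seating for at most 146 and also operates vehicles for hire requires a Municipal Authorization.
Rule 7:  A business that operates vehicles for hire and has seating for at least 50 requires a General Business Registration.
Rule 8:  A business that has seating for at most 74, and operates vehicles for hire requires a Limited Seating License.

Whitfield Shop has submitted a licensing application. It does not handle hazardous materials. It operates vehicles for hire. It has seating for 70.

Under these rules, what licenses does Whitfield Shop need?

General Business Registration, Limited Seating License, Livery Permit, Municipal Authorization

Rule 1: does not handle hazardous materials → Municipal Authorization exemption does not apply.
Rule 2: operates vehicles for hire; does not handle hazardous materials → Livery Authorization not required.
Rule 3: does not handle hazardous materials; seating 70 < 78 → Hazardous Materials Authorization not required.
Rule 4: seating 70 ≤ 72; operates vehicles for hire → Municipal Registration not required.
Rule 5: operates vehicles for hire; seating 70 > 58 → Livery Permit required.
Rule 6: seating 70 ≤ 146; operates vehicles for hire → Municipal Authorization required.
Rule 7: operates vehicles for hire; seating 70 ≥ 50 → General Business Registration required.
Rule 8: seating 70 ≤ 74; operates vehicles for hire → Limited Seating License required.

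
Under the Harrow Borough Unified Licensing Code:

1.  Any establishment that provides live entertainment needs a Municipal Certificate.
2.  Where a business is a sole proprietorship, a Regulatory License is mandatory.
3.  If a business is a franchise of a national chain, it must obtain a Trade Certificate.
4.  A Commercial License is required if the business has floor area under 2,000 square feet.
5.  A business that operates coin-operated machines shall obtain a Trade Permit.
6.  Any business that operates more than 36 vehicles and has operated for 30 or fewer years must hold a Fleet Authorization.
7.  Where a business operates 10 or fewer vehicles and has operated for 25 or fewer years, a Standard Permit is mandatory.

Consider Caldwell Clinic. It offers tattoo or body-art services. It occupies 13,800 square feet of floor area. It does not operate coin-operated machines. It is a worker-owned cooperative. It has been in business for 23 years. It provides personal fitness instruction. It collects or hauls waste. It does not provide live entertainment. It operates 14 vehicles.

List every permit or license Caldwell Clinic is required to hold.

None

1. does not provide live entertainment → Municipal Certificate not required.
2. is a worker-owned cooperative (not: is a sole proprietorship) → Regulatory License not required.
3. is a worker-owned cooperative (not: is a franchise of a national chain) → Trade Certificate not required.
4. floor area 13,800 square feet ≥ 2,000 square feet → Commercial License not required.
5. does not operate coin-operated machines → Trade Permit not required.
6. vehicles 14 ≤ 36; years in business 23 ≤ 30 → Fleet Authorization not required.
7. vehicles 14 > 10; years in business 23 ≤ 25 → Standard Permit not required.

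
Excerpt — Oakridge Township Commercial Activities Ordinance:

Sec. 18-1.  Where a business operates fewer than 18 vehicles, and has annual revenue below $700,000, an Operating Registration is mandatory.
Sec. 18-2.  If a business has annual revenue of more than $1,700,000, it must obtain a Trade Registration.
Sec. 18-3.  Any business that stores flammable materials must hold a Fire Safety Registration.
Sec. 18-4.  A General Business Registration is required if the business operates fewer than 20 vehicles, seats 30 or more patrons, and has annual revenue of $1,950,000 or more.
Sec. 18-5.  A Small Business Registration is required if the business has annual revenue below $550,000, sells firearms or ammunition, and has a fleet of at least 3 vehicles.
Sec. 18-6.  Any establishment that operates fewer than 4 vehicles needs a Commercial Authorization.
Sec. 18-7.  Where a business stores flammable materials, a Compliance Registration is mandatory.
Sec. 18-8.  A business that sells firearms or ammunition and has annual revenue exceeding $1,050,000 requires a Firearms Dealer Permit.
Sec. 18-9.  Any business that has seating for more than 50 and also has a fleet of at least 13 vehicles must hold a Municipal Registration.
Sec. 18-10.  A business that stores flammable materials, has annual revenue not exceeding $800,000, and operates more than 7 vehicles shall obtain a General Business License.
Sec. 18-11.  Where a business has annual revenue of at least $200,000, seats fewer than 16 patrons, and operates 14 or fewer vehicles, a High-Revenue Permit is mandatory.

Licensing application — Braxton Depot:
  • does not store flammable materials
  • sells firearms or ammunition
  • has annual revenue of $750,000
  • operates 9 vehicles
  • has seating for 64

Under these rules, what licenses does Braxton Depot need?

Sec. 18-1. vehicles 9 < 18; revenue $750,000 ≥ $700,000 → Operating Registration not required.
Sec. 18-2. revenue $750,000 ≤ $1,700,000 → Trade Registration not required.
Sec. 18-3. does not store flammable materials → Fire Safety Registration not required.
Sec. 18-4. vehicles 9 < 20; seating 64 ≥ 30; revenue $750,000 < $1,950,000 → General Business Registration not required.
Sec. 18-5. revenue $750,000 ≥ $550,000; sells firearms or ammunition; vehicles 9 ≥ 3 → Small Business Registration not required.
Sec. 18-6. vehicles 9 ≥ 4 → Commercial Authorization not required.
Sec. 18-7. does not store flammable materials → Compliance Registration not required.
Sec. 18-8. sells firearms or ammunition; revenue $750,000 ≤ $1,050,000 → Firearms Dealer Permit not required.
Sec. 18-9. seating 64 > 50; vehicles 9 < 13 → Municipal Registration not required.
Sec. 18-10. does not store flammable materials; revenue $750,000 ≤ $800,000; vehicles 9 > 7 → General Business License not required.
Sec. 18-11. revenue $750,000 ≥ $200,000; seating 64 ≥ 16; vehicles 9 ≤ 14 → High-Revenue Permit not required.

None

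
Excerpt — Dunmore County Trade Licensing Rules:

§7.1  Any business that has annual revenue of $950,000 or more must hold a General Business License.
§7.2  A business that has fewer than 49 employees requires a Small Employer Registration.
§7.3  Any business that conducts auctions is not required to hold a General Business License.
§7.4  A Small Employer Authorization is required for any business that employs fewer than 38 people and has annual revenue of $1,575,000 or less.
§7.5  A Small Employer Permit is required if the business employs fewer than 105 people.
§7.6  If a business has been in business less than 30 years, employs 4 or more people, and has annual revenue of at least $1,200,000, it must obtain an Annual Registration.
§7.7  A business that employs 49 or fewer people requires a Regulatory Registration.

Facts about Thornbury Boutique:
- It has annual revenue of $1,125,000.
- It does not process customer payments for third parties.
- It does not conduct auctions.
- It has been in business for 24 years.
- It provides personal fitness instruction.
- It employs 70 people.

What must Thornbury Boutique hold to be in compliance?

General Business License, Small Employer Permit

§7.1 revenue $1,125,000 ≥ $950,000 → General Business License required.
§7.2 employees 70 ≥ 49 → Small Employer Registration not required.
§7.3 does not conduct auctions → General Business License exemption does not apply.
§7.4 employees 70 ≥ 38; revenue $1,125,000 ≤ $1,575,000 → Small Employer Authorization not required.
§7.5 employees 70 < 105 → Small Employer Permit required.
§7.6 years in business 24 < 30; employees 70 ≥ 4; revenue $1,125,000 < $1,200,000 → Annual Registration not required.
§7.7 employees 70 > 49 → Regulatory Registration not required.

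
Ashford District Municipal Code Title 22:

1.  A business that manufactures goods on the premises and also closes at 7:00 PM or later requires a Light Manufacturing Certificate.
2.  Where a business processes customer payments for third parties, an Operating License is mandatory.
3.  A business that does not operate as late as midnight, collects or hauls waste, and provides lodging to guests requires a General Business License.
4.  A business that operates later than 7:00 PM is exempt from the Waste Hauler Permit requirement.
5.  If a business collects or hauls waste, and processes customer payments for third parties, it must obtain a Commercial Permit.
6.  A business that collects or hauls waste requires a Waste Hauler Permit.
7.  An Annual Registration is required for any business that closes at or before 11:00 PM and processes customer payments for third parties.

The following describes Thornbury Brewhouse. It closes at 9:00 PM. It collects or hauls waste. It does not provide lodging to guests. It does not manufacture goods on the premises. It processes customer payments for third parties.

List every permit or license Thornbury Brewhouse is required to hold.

1. does not manufacture goods on the premises; closes 9:00 PM, after 7:00 PM → Light Manufacturing Certificate not required.
2. processes customer payments for third parties → Operating License required.
3. closes 9:00 PM, at/before midnight; collects or hauls waste; does not provide lodging to guests → General Business License not required.
4. closes 9:00 PM, after 7:00 PM → exempt from Waste Hauler Permit.
5. collects or hauls waste; processes customer payments for third parties → Commercial Permit required.
6. collects or hauls waste → Waste Hauler Permit required.
7. closes 9:00 PM, at/before 11:00 PM; processes customer payments for third parties → Annual Registration required.

Annual Registration, Commercial Permit, Operating License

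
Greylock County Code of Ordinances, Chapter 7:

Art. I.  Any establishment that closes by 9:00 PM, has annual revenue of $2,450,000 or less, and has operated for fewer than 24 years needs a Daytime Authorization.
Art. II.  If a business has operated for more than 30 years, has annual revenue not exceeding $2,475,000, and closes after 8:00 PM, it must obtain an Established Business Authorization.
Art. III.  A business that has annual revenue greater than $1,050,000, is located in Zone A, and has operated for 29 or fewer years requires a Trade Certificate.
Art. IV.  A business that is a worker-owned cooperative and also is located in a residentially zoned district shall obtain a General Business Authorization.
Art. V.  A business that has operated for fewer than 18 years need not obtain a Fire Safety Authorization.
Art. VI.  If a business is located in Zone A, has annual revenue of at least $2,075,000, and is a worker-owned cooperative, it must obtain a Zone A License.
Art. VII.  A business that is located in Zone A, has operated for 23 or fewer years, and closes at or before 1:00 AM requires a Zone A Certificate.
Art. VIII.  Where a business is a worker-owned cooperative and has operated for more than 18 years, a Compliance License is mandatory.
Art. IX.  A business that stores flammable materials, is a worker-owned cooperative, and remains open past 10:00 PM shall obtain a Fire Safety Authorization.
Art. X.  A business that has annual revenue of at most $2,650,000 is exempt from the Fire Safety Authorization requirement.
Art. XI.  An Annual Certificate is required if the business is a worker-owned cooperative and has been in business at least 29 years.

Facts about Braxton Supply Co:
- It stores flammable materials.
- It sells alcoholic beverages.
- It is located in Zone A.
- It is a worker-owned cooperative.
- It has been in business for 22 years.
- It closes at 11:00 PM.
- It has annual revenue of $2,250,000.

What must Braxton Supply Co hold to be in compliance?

Art. I. closes 11:00 PM, after 9:00 PM; revenue $2,250,000 ≤ $2,450,000; years in business 22 < 24 → Daytime Authorization not required.
Art. II. years in business 22 ≤ 30; revenue $2,250,000 ≤ $2,475,000; closes 11:00 PM, after 8:00 PM → Established Business Authorization not required.
Art. III. revenue $2,250,000 > $1,050,000; is located in Zone A; years in business 22 ≤ 29 → Trade Certificate required.
Art. IV. is a worker-owned cooperative; is located in Zone A (not: is located in a residentially zoned district) → General Business Authorization not required.
Art. V. years in business 22 ≥ 18 → Fire Safety Authorization exemption does not apply.
Art. VI. is located in Zone A; revenue $2,250,000 ≥ $2,075,000; is a worker-owned cooperative → Zone A License required.
Art. VII. is located in Zone A; years in business 22 ≤ 23; closes 11:00 PM, at/before 1:00 AM → Zone A Certificate required.
Art. VIII. is a worker-owned cooperative; years in business 22 > 18 → Compliance License required.
Art. IX. stores flammable materials; is a worker-owned cooperative; closes 11:00 PM, after 10:00 PM → Fire Safety Authorization required.
Art. X. revenue $2,250,000 ≤ $2,650,000 → exempt from Fire Safety Authorization.
Art. XI. is a worker-owned cooperative; years in business 22 < 29 → Annual Certificate not required.

Compliance License, Trade Certificate, Zone A Certificate, Zone A License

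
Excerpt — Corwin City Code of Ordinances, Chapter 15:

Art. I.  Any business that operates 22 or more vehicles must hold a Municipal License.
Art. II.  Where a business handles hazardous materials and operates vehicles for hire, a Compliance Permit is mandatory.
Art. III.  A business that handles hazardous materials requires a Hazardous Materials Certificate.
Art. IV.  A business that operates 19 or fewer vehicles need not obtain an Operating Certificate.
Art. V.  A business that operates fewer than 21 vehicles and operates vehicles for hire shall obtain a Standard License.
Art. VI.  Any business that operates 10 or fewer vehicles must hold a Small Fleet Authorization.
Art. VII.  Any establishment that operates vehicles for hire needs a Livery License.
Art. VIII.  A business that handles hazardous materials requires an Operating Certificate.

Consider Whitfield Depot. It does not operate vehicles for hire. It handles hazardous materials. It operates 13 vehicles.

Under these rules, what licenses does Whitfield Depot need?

Art. I. vehicles 13 < 22 → Municipal License not required.
Art. II. handles hazardous materials; does not operate vehicles for hire → Compliance Permit not required.
Art. III. handles hazardous materials → Hazardous Materials Certificate required.
Art. IV. vehicles 13 ≤ 19 → exempt from Operating Certificate.
Art. V. vehicles 13 < 21; does not operate vehicles for hire → Standard License not required.
Art. VI. vehicles 13 > 10 → Small Fleet Authorization not required.
Art. VII. does not operate vehicles for hire → Livery License not required.
Art. VIII. handles hazardous materials → Operating Certificate required.

Hazardous Materials Certificate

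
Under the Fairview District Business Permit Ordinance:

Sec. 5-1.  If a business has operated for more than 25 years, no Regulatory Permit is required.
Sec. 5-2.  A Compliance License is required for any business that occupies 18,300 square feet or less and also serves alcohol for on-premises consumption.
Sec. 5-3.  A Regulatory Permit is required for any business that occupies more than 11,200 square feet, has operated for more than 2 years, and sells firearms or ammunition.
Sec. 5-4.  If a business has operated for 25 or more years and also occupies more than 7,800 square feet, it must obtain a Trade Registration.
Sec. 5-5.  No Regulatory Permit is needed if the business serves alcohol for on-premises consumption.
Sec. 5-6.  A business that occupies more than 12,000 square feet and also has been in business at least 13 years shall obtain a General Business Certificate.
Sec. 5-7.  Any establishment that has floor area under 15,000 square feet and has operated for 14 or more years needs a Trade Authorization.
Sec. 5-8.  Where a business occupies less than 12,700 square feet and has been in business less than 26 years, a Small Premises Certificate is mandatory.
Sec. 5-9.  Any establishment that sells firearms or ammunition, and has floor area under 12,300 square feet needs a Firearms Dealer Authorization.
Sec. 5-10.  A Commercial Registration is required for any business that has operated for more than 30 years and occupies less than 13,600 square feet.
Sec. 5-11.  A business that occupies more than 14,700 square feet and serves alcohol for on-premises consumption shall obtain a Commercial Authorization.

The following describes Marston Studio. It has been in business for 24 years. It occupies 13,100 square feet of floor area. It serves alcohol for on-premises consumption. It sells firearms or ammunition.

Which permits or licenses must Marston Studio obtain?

Compliance License, General Business Certificate, Trade Authorization

Sec. 5-1. years in business 24 ≤ 25 → Regulatory Permit exemption does not apply.
Sec. 5-2. floor area 13,100 square feet ≤ 18,300 square feet; serves alcohol for on-premises consumption → Compliance License required.
Sec. 5-3. floor area 13,100 square feet > 11,200 square feet; years in business 24 > 2; sells firearms or ammunition → Regulatory Permit required.
Sec. 5-4. years in business 24 < 25; floor area 13,100 square feet > 7,800 square feet → Trade Registration not required.
Sec. 5-5. serves alcohol for on-premises consumption → exempt from Regulatory Permit.
Sec. 5-6. floor area 13,100 square feet > 12,000 square feet; years in business 24 ≥ 13 → General Business Certificate required.
Sec. 5-7. floor area 13,100 square feet < 15,000 square feet; years in business 24 ≥ 14 → Trade Authorization required.
Sec. 5-8. floor area 13,100 square feet ≥ 12,700 square feet; years in business 24 < 26 → Small Premises Certificate not required.
Sec. 5-9. sells firearms or ammunition; floor area 13,100 square feet ≥ 12,300 square feet → Firearms Dealer Authorization not required.
Sec. 5-10. years in business 24 ≤ 30; floor area 13,100 square feet < 13,600 square feet → Commercial Registration not required.
Sec. 5-11. floor area 13,100 square feet ≤ 14,700 square feet; serves alcohol for on-premises consumption → Commercial Authorization not required.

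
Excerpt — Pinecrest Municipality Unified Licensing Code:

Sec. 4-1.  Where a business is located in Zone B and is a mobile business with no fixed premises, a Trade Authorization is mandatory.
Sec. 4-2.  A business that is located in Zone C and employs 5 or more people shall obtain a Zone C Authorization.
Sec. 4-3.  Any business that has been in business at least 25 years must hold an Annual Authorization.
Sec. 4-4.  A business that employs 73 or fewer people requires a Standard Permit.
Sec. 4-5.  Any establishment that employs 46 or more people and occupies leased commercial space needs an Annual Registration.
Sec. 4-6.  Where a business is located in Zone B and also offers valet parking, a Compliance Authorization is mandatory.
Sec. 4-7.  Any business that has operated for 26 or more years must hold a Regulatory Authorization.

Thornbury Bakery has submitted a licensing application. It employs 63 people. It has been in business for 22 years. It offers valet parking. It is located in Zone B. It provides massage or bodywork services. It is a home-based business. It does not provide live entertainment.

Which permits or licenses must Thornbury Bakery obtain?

Sec. 4-1. is located in Zone B; is a home-based business (not: is a mobile business with no fixed premises) → Trade Authorization not required.
Sec. 4-2. is located in Zone B (not: is located in Zone C); employees 63 ≥ 5 → Zone C Authorization not required.
Sec. 4-3. years in business 22 < 25 → Annual Authorization not required.
Sec. 4-4. employees 63 ≤ 73 → Standard Permit required.
Sec. 4-5. employees 63 ≥ 46; is a home-based business (not: occupies leased commercial space) → Annual Registration not required.
Sec. 4-6. is located in Zone B; offers valet parking → Compliance Authorization required.
Sec. 4-7. years in business 22 < 26 → Regulatory Authorization not required.

Compliance Authorization, Standard Permit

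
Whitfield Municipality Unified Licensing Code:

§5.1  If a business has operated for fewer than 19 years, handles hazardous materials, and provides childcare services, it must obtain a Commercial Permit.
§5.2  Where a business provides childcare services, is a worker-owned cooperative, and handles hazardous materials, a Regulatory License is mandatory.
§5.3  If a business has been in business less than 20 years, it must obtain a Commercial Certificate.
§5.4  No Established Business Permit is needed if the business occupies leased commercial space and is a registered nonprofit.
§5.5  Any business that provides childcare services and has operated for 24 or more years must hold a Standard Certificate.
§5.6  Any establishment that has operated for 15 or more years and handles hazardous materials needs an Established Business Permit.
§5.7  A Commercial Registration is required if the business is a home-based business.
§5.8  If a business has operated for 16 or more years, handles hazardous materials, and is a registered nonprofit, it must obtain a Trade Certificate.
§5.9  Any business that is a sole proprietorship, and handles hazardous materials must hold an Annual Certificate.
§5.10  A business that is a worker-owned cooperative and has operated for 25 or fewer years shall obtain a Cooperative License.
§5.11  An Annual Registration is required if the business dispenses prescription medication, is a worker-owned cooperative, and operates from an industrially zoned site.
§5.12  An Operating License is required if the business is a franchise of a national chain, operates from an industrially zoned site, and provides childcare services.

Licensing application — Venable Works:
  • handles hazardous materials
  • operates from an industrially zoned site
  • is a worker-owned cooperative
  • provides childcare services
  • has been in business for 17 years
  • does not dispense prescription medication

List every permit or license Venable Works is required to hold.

§5.1 years in business 17 < 19; handles hazardous materials; provides childcare services → Commercial Permit required.
§5.2 provides childcare services; is a worker-owned cooperative; handles hazardous materials → Regulatory License required.
§5.3 years in business 17 < 20 → Commercial Certificate required.
§5.4 operates from an industrially zoned site (not: occupies leased commercial space); is a worker-owned cooperative (not: is a registered nonprofit) → Established Business Permit exemption does not apply.
§5.5 provides childcare services; years in business 17 < 24 → Standard Certificate not required.
§5.6 years in business 17 ≥ 15; handles hazardous materials → Established Business Permit required.
§5.7 operates from an industrially zoned site (not: is a home-based business) → Commercial Registration not required.
§5.8 years in business 17 ≥ 16; handles hazardous materials; is a worker-owned cooperative (not: is a registered nonprofit) → Trade Certificate not required.
§5.9 is a worker-owned cooperative (not: is a sole proprietorship); handles hazardous materials → Annual Certificate not required.
§5.10 is a worker-owned cooperative; years in business 17 ≤ 25 → Cooperative License required.
§5.11 does not dispense prescription medication; is a worker-owned cooperative; operates from an industrially zoned site → Annual Registration not required.
§5.12 is a worker-owned cooperative (not: is a franchise of a national chain); operates from an industrially zoned site; provides childcare services → Operating License not required.

Commercial Certificate, Commercial Permit, Cooperative License, Established Business Permit, Regulatory License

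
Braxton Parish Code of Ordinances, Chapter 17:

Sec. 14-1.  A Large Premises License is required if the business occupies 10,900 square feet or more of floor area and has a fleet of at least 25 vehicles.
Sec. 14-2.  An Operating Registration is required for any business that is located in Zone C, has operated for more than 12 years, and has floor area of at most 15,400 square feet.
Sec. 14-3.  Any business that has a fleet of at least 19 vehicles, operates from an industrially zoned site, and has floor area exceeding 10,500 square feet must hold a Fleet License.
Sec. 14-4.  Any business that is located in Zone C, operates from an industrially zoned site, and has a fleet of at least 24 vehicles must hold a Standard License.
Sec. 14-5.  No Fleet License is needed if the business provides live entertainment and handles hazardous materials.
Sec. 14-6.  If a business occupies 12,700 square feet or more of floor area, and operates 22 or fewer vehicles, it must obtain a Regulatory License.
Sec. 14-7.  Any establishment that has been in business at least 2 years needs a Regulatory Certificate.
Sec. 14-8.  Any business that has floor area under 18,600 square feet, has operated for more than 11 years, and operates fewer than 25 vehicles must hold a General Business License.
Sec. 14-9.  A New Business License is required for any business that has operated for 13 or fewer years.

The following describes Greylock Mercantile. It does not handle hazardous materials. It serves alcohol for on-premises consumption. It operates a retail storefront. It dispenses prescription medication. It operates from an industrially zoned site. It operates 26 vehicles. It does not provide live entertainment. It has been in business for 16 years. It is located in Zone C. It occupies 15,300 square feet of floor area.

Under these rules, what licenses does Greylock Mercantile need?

Sec. 14-1. floor area 15,300 square feet ≥ 10,900 square feet; vehicles 26 ≥ 25 → Large Premises License required.
Sec. 14-2. is located in Zone C; years in business 16 > 12; floor area 15,300 square feet ≤ 15,400 square feet → Operating Registration required.
Sec. 14-3. vehicles 26 ≥ 19; operates from an industrially zoned site; floor area 15,300 square feet > 10,500 square feet → Fleet License required.
Sec. 14-4. is located in Zone C; operates from an industrially zoned site; vehicles 26 ≥ 24 → Standard License required.
Sec. 14-5. does not provide live entertainment; does not handle hazardous materials → Fleet License exemption does not apply.
Sec. 14-6. floor area 15,300 square feet ≥ 12,700 square feet; vehicles 26 > 22 → Regulatory License not required.
Sec. 14-7. years in business 16 ≥ 2 → Regulatory Certificate required.
Sec. 14-8. floor area 15,300 square feet < 18,600 square feet; years in business 16 > 11; vehicles 26 ≥ 25 → General Business License not required.
Sec. 14-9. years in business 16 > 13 → New Business License not required.

Fleet License, Large Premises License, Operating Registration, Regulatory Certificate, Standard License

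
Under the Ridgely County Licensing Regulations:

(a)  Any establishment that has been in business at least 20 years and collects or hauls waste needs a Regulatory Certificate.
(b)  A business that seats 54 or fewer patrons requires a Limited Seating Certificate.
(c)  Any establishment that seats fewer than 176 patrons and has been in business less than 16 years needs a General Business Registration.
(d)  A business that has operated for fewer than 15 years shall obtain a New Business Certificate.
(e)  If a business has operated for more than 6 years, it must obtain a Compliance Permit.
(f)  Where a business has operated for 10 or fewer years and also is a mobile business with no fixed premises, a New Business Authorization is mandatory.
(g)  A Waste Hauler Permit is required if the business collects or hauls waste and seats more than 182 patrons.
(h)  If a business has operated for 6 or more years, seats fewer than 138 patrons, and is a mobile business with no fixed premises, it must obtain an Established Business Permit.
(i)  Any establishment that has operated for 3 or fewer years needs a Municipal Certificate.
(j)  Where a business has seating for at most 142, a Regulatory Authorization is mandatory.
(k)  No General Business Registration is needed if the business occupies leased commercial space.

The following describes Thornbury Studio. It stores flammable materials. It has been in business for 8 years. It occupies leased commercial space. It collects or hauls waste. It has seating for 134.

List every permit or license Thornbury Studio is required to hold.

(a) years in business 8 < 20; collects or hauls waste → Regulatory Certificate not required.
(b) seating 134 > 54 → Limited Seating Certificate not required.
(c) seating 134 < 176; years in business 8 < 16 → General Business Registration required.
(d) years in business 8 < 15 → New Business Certificate required.
(e) years in business 8 > 6 → Compliance Permit required.
(f) years in business 8 ≤ 10; occupies leased commercial space (not: is a mobile business with no fixed premises) → New Business Authorization not required.
(g) collects or hauls waste; seating 134 ≤ 182 → Waste Hauler Permit not required.
(h) years in business 8 ≥ 6; seating 134 < 138; occupies leased commercial space (not: is a mobile business with no fixed premises) → Established Business Permit not required.
(i) years in business 8 > 3 → Municipal Certificate not required.
(j) seating 134 ≤ 142 → Regulatory Authorization required.
(k) occupies leased commercial space → exempt from General Business Registration.

Compliance Permit, New Business Certificate, Regulatory Authorization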